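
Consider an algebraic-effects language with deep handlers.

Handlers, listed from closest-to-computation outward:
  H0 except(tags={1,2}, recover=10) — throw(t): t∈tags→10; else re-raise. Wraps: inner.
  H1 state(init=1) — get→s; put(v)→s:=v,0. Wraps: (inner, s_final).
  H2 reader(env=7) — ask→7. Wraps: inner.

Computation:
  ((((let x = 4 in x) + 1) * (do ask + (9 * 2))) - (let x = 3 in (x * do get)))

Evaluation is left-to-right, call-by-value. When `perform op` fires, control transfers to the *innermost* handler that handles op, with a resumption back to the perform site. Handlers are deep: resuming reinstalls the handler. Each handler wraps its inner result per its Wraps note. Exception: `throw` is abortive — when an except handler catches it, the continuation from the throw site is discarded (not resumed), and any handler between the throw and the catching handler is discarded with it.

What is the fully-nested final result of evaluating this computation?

Answer: (122, 1)

Working:
ask @ H2 ⇒ 7
get @ H1 ⇒ 1
H0 returns 122
H1 returns (122, 1)
H2 returns (122, 1)
= (122, 1)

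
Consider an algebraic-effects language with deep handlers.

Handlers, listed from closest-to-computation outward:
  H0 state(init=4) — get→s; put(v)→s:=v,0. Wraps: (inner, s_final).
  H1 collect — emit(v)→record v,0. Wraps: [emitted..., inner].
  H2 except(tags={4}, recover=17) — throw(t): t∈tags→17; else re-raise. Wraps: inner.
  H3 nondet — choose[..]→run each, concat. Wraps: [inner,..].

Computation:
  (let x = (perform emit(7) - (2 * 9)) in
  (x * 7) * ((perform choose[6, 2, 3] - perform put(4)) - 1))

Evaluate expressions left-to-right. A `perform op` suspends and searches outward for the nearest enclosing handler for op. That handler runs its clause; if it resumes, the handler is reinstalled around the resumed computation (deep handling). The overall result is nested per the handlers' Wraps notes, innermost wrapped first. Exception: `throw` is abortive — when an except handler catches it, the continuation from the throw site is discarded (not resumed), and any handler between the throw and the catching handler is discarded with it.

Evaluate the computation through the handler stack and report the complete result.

Working:
emit(7) @ H1 ⇒ out+=7
choose[6, 2, 3] @ H3
  branch[0] choose=6:
    put(4) @ H0 ⇒ s:=4
    H0 returns (-630, 4)
    H1 returns [7, (-630, 4)]
    H2 returns [7, (-630, 4)]
    H3 returns [[7, (-630, 4)]]
  branch[1] choose=2:
    put(4) @ H0 ⇒ s:=4
    H0 returns (-126, 4)
    H1 returns [7, (-126, 4)]
    H2 returns [7, (-126, 4)]
    H3 returns [[7, (-126, 4)]]
  branch[2] choose=3:
    put(4) @ H0 ⇒ s:=4
    H0 returns (-252, 4)
    H1 returns [7, (-252, 4)]
    H2 returns [7, (-252, 4)]
    H3 returns [[7, (-252, 4)]]
= [[7, (-630, 4)], [7, (-126, 4)], [7, (-252, 4)]]

Answer: [[7, (-630, 4)], [7, (-126, 4)], [7, (-252, 4)]]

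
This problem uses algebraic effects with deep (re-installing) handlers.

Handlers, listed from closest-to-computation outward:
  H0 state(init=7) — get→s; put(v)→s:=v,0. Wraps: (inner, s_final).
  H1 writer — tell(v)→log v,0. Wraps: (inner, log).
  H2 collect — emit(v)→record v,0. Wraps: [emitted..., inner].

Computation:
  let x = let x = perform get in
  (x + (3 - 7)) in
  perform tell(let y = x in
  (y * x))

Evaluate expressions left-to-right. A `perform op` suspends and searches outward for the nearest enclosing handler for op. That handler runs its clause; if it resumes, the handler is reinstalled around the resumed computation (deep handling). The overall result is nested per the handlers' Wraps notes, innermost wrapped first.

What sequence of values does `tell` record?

Working:
get @ H0 ⇒ 7
tell(9) @ H1 ⇒ log+=9
H0 returns (0, 7)
H1 returns ((0, 7), (9))
H2 returns [((0, 7), (9))]
= [((0, 7), (9))]

Answer: (9)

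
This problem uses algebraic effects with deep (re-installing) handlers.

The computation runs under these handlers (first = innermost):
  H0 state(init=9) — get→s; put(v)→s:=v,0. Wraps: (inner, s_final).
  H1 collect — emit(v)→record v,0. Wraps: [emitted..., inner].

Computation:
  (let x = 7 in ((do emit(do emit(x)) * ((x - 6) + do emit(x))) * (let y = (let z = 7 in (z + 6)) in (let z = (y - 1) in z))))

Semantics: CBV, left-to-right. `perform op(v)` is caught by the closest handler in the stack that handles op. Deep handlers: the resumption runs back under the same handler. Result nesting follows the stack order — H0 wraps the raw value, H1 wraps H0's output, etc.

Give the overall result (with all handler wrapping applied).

Answer: [7, 0, 7, (0, 9)]

Step-by-step:
emit(7) @ H1 ⇒ out+=7
emit(0) @ H1 ⇒ out+=0
emit(7) @ H1 ⇒ out+=7
H0 returns (0, 9)
H1 returns [7, 0, 7, (0, 9)]
= [7, 0, 7, (0, 9)]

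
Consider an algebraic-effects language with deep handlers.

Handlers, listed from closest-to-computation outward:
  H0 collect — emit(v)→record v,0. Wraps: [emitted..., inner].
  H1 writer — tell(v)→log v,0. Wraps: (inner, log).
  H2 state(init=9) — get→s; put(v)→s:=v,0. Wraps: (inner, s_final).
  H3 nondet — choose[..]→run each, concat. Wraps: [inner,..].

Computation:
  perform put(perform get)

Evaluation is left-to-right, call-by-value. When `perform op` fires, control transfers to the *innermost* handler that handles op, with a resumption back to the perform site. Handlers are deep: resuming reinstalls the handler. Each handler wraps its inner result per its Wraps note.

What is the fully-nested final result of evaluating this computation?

Evaluation trace:
get @ H2 ⇒ 9
put(9) @ H2 ⇒ s:=9
H0 returns [0]
H1 returns ([0], ())
H2 returns (([0], ()), 9)
H3 returns [(([0], ()), 9)]
= [(([0], ()), 9)]

Answer: [(([0], ()), 9)]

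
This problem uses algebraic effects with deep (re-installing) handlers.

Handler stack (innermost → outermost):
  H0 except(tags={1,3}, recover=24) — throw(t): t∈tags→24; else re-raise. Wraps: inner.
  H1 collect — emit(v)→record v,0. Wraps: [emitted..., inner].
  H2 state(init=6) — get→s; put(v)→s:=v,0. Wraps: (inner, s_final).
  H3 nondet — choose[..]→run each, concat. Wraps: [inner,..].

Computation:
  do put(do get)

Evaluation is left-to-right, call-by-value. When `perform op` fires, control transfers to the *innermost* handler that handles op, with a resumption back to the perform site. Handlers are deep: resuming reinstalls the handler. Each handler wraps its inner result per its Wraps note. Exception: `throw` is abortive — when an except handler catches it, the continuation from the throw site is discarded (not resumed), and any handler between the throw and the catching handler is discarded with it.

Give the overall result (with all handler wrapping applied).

Working:
get @ H2 ⇒ 6
put(6) @ H2 ⇒ s:=6
H0 returns 0
H1 returns [0]
H2 returns ([0], 6)
H3 returns [([0], 6)]
= [([0], 6)]

Answer: [([0], 6)]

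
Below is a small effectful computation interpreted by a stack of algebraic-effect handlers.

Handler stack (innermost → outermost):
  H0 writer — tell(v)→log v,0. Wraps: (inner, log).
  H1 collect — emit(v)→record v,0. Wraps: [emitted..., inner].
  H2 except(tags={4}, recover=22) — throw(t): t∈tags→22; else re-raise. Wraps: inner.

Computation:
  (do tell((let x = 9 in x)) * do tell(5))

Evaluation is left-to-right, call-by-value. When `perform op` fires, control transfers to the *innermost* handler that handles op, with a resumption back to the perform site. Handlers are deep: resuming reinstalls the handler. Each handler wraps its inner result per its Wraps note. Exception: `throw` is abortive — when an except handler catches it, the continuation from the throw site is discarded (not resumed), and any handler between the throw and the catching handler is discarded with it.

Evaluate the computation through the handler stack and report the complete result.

Answer: [(0, (9, 5))]

Working:
tell(9) @ H0 ⇒ log+=9
tell(5) @ H0 ⇒ log+=5
H0 returns (0, (9, 5))
H1 returns [(0, (9, 5))]
H2 returns [(0, (9, 5))]
= [(0, (9, 5))]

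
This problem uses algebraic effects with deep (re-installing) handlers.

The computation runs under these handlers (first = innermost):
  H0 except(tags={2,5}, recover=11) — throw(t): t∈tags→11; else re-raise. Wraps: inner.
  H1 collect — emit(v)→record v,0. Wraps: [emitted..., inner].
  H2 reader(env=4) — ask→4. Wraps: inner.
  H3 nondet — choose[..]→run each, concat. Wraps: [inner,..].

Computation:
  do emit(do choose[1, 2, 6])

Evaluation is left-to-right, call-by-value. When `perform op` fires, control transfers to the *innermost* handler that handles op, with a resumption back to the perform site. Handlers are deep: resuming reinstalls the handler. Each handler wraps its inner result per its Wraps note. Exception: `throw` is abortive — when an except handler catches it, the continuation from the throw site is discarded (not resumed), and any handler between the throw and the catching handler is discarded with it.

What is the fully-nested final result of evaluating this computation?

Step-by-step:
choose[1, 2, 6] @ H3
  branch[0] choose=1:
    emit(1) @ H1 ⇒ out+=1
    H0 returns 0
    H1 returns [1, 0]
    H2 returns [1, 0]
    H3 returns [[1, 0]]
  branch[1] choose=2:
    emit(2) @ H1 ⇒ out+=2
    H0 returns 0
    H1 returns [2, 0]
    H2 returns [2, 0]
    H3 returns [[2, 0]]
  branch[2] choose=6:
    emit(6) @ H1 ⇒ out+=6
    H0 returns 0
    H1 returns [6, 0]
    H2 returns [6, 0]
    H3 returns [[6, 0]]
= [[1, 0], [2, 0], [6, 0]]

Answer: [[1, 0], [2, 0], [6, 0]]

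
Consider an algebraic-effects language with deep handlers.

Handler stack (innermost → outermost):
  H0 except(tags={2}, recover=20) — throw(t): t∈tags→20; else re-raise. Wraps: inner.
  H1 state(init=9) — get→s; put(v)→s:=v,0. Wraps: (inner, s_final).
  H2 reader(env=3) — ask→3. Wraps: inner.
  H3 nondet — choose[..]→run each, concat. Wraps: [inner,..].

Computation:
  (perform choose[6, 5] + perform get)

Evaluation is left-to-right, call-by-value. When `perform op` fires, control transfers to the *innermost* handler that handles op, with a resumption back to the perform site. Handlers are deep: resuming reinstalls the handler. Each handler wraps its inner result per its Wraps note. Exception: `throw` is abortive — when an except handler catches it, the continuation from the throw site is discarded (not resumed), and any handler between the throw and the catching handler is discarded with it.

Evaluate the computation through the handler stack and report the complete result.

Evaluation trace:
choose[6, 5] @ H3
  branch[0] choose=6:
    get @ H1 ⇒ 9
    H0 returns 15
    H1 returns (15, 9)
    H2 returns (15, 9)
    H3 returns [(15, 9)]
  branch[1] choose=5:
    get @ H1 ⇒ 9
    H0 returns 14
    H1 returns (14, 9)
    H2 returns (14, 9)
    H3 returns [(14, 9)]
= [(15, 9), (14, 9)]

Answer: [(15, 9), (14, 9)]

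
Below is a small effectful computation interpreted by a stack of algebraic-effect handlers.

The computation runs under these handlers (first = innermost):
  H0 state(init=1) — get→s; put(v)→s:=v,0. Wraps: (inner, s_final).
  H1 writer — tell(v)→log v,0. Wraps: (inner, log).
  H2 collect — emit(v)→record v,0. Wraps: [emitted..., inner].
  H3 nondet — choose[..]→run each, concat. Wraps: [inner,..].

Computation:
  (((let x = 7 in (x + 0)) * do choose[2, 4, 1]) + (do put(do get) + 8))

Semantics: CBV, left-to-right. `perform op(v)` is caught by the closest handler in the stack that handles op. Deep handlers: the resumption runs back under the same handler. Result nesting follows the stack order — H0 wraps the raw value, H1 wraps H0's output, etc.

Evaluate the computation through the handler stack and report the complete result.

Answer: [[((22, 1), ())], [((36, 1), ())], [((15, 1), ())]]

Evaluation trace:
choose[2, 4, 1] @ H3
  branch[0] choose=2:
    get @ H0 ⇒ 1
    put(1) @ H0 ⇒ s:=1
    H0 returns (22, 1)
    H1 returns ((22, 1), ())
    H2 returns [((22, 1), ())]
    H3 returns [[((22, 1), ())]]
  branch[1] choose=4:
    get @ H0 ⇒ 1
    put(1) @ H0 ⇒ s:=1
    H0 returns (36, 1)
    H1 returns ((36, 1), ())
    H2 returns [((36, 1), ())]
    H3 returns [[((36, 1), ())]]
  branch[2] choose=1:
    get @ H0 ⇒ 1
    put(1) @ H0 ⇒ s:=1
    H0 returns (15, 1)
    H1 returns ((15, 1), ())
    H2 returns [((15, 1), ())]
    H3 returns [[((15, 1), ())]]
= [[((22, 1), ())], [((36, 1), ())], [((15, 1), ())]]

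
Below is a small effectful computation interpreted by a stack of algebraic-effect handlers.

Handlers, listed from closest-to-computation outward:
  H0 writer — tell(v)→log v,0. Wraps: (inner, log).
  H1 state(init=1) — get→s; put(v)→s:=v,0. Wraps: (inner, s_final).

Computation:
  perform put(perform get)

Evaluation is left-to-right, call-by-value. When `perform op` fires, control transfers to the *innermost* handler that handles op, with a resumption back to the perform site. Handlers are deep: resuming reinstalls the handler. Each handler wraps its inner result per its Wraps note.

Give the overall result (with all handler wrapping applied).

Answer: ((0, ()), 1)

Step-by-step:
get @ H1 ⇒ 1
put(1) @ H1 ⇒ s:=1
H0 returns (0, ())
H1 returns ((0, ()), 1)
= ((0, ()), 1)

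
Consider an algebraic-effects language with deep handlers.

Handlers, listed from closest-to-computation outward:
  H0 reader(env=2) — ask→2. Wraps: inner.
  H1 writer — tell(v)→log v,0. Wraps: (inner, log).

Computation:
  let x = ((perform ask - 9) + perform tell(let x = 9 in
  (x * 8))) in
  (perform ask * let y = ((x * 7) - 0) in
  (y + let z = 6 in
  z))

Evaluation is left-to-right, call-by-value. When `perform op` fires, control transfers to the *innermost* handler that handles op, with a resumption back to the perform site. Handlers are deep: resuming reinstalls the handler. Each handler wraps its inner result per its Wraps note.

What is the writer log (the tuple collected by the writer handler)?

Answer: (72)

Evaluation trace:
ask @ H0 ⇒ 2
tell(72) @ H1 ⇒ log+=72
ask @ H0 ⇒ 2
H0 returns -86
H1 returns (-86, (72))
= (-86, (72))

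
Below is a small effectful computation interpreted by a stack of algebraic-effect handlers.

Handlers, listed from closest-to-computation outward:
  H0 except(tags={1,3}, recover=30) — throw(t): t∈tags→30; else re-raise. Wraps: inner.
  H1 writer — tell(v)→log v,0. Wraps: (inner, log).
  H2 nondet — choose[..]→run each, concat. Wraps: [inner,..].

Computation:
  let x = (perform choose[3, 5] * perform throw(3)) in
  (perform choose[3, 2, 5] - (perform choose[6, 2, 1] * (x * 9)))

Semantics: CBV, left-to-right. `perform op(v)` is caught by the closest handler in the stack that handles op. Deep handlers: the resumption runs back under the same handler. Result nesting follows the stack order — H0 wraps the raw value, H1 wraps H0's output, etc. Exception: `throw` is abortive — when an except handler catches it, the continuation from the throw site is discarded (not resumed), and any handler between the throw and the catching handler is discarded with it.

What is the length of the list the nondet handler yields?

Working:
choose[3, 5] @ H2
  branch[0] choose=3:
    throw(3) @ H0 caught ⇒ 30
    H1 returns (30, ())
    H2 returns [(30, ())]
  branch[1] choose=5:
    throw(3) @ H0 caught ⇒ 30
    H1 returns (30, ())
    H2 returns [(30, ())]
= [(30, ()), (30, ())]

Answer: 2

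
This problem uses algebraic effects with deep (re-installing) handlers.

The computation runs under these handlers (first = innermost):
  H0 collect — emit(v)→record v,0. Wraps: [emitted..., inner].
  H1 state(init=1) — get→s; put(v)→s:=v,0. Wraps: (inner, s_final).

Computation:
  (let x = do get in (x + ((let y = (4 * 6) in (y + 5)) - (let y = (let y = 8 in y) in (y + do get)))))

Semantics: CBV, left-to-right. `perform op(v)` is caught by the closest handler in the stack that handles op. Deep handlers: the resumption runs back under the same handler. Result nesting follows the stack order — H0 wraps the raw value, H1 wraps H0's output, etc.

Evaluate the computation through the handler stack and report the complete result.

Step-by-step:
get @ H1 ⇒ 1
get @ H1 ⇒ 1
H0 returns [21]
H1 returns ([21], 1)
= ([21], 1)

Answer: ([21], 1)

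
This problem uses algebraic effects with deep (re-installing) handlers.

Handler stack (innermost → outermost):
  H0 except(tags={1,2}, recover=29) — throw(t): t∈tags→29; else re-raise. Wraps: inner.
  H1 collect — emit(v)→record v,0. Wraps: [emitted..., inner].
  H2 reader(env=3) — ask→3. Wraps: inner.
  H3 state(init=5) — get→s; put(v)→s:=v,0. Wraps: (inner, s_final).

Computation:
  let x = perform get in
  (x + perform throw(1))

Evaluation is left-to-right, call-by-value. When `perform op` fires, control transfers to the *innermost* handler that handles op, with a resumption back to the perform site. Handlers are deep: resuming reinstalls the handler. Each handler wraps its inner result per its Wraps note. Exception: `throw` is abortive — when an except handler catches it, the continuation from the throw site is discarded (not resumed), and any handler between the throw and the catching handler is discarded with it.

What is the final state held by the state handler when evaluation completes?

Answer: 5

Working:
get @ H3 ⇒ 5
throw(1) @ H0 caught ⇒ 29
H1 returns [29]
H2 returns [29]
H3 returns ([29], 5)
= ([29], 5)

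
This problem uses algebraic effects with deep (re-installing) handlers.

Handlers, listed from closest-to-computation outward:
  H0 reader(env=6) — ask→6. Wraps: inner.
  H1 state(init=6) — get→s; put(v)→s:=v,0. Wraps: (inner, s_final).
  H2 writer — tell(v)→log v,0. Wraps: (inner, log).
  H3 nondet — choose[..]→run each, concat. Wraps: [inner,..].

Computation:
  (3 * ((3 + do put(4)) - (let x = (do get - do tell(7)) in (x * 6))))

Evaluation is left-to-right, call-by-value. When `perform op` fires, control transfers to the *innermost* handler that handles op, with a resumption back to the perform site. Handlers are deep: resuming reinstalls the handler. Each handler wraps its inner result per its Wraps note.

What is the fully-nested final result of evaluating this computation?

Evaluation trace:
put(4) @ H1 ⇒ s:=4
get @ H1 ⇒ 4
tell(7) @ H2 ⇒ log+=7
H0 returns -63
H1 returns (-63, 4)
H2 returns ((-63, 4), (7))
H3 returns [((-63, 4), (7))]
= [((-63, 4), (7))]

Answer: [((-63, 4), (7))]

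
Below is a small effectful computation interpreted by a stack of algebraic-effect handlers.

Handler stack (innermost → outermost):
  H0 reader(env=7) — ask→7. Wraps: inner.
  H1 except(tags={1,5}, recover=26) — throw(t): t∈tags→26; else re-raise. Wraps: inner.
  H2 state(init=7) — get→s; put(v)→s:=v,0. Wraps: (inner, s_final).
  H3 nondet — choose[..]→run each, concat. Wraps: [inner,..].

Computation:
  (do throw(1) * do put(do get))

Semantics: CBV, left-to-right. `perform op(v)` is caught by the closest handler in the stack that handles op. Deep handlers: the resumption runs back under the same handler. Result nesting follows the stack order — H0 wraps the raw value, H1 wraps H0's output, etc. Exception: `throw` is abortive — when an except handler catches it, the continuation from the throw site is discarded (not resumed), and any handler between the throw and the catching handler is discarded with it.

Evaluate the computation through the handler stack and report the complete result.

Working:
throw(1) @ H1 caught ⇒ 26
H2 returns (26, 7)
H3 returns [(26, 7)]
= [(26, 7)]

Answer: [(26, 7)]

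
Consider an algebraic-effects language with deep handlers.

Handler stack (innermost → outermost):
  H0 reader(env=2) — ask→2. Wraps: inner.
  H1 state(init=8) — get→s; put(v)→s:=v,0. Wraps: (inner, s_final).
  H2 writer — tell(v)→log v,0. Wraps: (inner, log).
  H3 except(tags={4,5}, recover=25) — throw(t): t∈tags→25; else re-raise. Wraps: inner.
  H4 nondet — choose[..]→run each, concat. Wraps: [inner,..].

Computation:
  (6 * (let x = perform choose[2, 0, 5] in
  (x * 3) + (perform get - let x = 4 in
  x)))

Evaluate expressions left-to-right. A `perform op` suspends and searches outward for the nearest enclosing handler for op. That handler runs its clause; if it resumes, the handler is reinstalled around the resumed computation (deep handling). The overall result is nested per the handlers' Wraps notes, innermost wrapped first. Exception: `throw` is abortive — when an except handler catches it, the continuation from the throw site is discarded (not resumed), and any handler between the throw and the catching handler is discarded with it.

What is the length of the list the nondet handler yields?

Evaluation trace:
choose[2, 0, 5] @ H4
  branch[0] choose=2:
    get @ H1 ⇒ 8
    H0 returns 60
    H1 returns (60, 8)
    H2 returns ((60, 8), ())
    H3 returns ((60, 8), ())
    H4 returns [((60, 8), ())]
  branch[1] choose=0:
    get @ H1 ⇒ 8
    H0 returns 24
    H1 returns (24, 8)
    H2 returns ((24, 8), ())
    H3 returns ((24, 8), ())
    H4 returns [((24, 8), ())]
  branch[2] choose=5:
    get @ H1 ⇒ 8
    H0 returns 114
    H1 returns (114, 8)
    H2 returns ((114, 8), ())
    H3 returns ((114, 8), ())
    H4 returns [((114, 8), ())]
= [((60, 8), ()), ((24, 8), ()), ((114, 8), ())]

Answer: 3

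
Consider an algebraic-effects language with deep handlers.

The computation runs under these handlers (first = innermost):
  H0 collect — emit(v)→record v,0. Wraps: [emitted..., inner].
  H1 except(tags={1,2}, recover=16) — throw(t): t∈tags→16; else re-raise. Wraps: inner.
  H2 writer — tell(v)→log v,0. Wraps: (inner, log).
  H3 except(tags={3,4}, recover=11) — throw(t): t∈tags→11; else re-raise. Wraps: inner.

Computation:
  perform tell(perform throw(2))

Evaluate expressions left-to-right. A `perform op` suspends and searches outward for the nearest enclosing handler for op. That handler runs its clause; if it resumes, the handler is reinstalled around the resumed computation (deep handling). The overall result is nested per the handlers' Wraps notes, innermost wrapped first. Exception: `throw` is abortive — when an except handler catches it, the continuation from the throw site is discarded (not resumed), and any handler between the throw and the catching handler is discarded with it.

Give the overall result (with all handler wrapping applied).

Answer: (16, ())

Evaluation trace:
throw(2) @ H1 caught ⇒ 16
H2 returns (16, ())
H3 returns (16, ())
= (16, ())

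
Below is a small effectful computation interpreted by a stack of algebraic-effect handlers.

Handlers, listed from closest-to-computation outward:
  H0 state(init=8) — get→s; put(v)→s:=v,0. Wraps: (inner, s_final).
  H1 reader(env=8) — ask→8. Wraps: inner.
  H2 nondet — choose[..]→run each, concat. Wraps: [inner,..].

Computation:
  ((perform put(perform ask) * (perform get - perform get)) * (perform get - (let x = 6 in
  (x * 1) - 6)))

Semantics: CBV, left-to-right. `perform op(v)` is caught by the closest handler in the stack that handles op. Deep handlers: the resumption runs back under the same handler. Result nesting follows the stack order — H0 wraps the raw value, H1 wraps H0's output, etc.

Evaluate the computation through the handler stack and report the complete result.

Working:
ask @ H1 ⇒ 8
put(8) @ H0 ⇒ s:=8
get @ H0 ⇒ 8
get @ H0 ⇒ 8
get @ H0 ⇒ 8
H0 returns (0, 8)
H1 returns (0, 8)
H2 returns [(0, 8)]
= [(0, 8)]

Answer: [(0, 8)]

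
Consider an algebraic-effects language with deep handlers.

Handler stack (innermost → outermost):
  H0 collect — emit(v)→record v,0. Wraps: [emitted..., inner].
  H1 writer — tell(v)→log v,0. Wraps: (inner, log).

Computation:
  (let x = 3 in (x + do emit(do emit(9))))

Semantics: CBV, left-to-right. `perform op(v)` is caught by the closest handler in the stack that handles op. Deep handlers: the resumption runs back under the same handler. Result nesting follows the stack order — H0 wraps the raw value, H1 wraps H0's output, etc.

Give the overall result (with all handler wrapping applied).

Step-by-step:
emit(9) @ H0 ⇒ out+=9
emit(0) @ H0 ⇒ out+=0
H0 returns [9, 0, 3]
H1 returns ([9, 0, 3], ())
= ([9, 0, 3], ())

Answer: ([9, 0, 3], ())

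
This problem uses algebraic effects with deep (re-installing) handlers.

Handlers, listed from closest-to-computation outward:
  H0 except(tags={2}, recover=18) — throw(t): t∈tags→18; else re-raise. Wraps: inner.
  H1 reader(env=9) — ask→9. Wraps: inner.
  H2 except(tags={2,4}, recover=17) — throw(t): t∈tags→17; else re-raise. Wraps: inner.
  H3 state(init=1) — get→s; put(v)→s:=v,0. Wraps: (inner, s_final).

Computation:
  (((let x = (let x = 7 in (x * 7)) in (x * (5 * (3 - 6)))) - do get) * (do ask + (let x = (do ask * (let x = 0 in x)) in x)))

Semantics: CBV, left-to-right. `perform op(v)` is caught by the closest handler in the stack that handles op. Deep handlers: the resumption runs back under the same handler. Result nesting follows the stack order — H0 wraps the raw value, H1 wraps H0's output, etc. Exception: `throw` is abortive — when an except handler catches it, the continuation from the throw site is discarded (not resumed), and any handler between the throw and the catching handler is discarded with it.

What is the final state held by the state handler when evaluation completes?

Working:
get @ H3 ⇒ 1
ask @ H1 ⇒ 9
ask @ H1 ⇒ 9
H0 returns -6624
H1 returns -6624
H2 returns -6624
H3 returns (-6624, 1)
= (-6624, 1)

Answer: 1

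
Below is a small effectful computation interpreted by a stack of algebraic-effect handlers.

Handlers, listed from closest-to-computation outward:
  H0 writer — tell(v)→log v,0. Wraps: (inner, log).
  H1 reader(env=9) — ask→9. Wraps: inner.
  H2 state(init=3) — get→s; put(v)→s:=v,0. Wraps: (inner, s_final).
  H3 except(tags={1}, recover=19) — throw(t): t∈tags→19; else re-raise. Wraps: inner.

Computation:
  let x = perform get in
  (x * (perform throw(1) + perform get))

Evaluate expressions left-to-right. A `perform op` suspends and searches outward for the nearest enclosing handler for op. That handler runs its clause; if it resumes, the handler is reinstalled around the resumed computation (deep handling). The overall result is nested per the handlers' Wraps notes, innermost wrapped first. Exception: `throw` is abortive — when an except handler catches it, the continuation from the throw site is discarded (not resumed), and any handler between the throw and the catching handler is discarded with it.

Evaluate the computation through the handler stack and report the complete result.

Answer: 19

Step-by-step:
get @ H2 ⇒ 3
throw(1) @ H3 caught ⇒ 19
= 19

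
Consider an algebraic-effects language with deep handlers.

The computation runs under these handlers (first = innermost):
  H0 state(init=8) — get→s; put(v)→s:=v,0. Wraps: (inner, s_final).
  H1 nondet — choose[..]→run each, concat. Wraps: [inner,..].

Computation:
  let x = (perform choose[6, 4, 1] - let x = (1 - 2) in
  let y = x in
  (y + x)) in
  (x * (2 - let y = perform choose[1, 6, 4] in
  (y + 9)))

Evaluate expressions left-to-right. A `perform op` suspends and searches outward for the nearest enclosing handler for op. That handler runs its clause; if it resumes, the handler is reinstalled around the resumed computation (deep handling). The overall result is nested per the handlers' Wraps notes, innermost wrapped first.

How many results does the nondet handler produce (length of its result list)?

Answer: 9

Step-by-step:
choose[6, 4, 1] @ H1
  branch[0] choose=6:
    choose[1, 6, 4] @ H1
      branch[0] choose=1:
        H0 returns (-64, 8)
        H1 returns [(-64, 8)]
      branch[1] choose=6:
        H0 returns (-104, 8)
        H1 returns [(-104, 8)]
      branch[2] choose=4:
        H0 returns (-88, 8)
        H1 returns [(-88, 8)]
  branch[1] choose=4:
    choose[1, 6, 4] @ H1
      branch[0] choose=1:
        H0 returns (-48, 8)
        H1 returns [(-48, 8)]
      branch[1] choose=6:
        H0 returns (-78, 8)
        H1 returns [(-78, 8)]
      branch[2] choose=4:
        H0 returns (-66, 8)
        H1 returns [(-66, 8)]
  branch[2] choose=1:
    choose[1, 6, 4] @ H1
      branch[0] choose=1:
        H0 returns (-24, 8)
        H1 returns [(-24, 8)]
      branch[1] choose=6:
        H0 returns (-39, 8)
        H1 returns [(-39, 8)]
      branch[2] choose=4:
        H0 returns (-33, 8)
        H1 returns [(-33, 8)]
= [(-64, 8), (-104, 8), (-88, 8), (-48, 8), (-78, 8), (-66, 8), (-24, 8), (-39, 8), (-33, 8)]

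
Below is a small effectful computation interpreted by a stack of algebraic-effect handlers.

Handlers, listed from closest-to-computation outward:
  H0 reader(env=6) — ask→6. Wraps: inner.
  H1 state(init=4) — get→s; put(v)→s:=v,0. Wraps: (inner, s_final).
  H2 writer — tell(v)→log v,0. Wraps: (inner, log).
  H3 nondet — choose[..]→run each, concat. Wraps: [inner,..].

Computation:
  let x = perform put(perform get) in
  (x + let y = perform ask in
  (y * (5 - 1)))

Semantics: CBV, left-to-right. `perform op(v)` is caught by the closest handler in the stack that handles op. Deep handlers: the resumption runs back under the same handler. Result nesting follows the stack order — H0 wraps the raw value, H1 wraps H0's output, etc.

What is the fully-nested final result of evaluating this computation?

Answer: [((24, 4), ())]

Working:
get @ H1 ⇒ 4
put(4) @ H1 ⇒ s:=4
ask @ H0 ⇒ 6
H0 returns 24
H1 returns (24, 4)
H2 returns ((24, 4), ())
H3 returns [((24, 4), ())]
= [((24, 4), ())]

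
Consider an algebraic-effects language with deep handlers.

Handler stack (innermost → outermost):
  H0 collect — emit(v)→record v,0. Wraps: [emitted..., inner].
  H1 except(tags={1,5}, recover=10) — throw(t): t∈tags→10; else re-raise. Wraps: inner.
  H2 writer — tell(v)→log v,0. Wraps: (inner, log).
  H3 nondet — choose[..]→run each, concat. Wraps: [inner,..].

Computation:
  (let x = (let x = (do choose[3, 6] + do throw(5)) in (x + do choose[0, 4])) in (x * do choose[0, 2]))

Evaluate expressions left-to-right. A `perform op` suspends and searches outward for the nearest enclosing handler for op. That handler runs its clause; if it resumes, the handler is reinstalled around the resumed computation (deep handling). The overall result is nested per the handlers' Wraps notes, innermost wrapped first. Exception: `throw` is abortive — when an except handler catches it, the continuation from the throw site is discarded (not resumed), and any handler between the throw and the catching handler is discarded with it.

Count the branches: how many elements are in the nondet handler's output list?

Answer: 2

Working:
choose[3, 6] @ H3
  branch[0] choose=3:
    throw(5) @ H1 caught ⇒ 10
    H2 returns (10, ())
    H3 returns [(10, ())]
  branch[1] choose=6:
    throw(5) @ H1 caught ⇒ 10
    H2 returns (10, ())
    H3 returns [(10, ())]
= [(10, ()), (10, ())]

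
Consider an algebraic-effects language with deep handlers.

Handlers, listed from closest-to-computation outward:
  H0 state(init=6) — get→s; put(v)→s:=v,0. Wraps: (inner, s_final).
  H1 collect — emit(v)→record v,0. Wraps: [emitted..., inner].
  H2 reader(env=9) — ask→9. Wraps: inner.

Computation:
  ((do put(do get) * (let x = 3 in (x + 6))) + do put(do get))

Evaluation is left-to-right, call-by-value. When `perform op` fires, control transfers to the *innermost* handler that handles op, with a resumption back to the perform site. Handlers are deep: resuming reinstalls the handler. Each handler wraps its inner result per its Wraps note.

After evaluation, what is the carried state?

Working:
get @ H0 ⇒ 6
put(6) @ H0 ⇒ s:=6
get @ H0 ⇒ 6
put(6) @ H0 ⇒ s:=6
H0 returns (0, 6)
H1 returns [(0, 6)]
H2 returns [(0, 6)]
= [(0, 6)]

Answer: 6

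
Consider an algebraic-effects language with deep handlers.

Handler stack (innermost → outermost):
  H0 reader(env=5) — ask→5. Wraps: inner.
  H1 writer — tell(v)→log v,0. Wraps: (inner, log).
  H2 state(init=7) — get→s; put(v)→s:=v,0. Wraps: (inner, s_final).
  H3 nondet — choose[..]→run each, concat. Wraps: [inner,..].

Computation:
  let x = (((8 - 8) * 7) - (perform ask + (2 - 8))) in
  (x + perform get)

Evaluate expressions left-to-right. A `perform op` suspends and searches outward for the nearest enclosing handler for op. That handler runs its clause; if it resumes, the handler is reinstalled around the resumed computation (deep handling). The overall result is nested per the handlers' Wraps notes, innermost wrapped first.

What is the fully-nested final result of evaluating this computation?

Answer: [((8, ()), 7)]

Evaluation trace:
ask @ H0 ⇒ 5
get @ H2 ⇒ 7
H0 returns 8
H1 returns (8, ())
H2 returns ((8, ()), 7)
H3 returns [((8, ()), 7)]
= [((8, ()), 7)]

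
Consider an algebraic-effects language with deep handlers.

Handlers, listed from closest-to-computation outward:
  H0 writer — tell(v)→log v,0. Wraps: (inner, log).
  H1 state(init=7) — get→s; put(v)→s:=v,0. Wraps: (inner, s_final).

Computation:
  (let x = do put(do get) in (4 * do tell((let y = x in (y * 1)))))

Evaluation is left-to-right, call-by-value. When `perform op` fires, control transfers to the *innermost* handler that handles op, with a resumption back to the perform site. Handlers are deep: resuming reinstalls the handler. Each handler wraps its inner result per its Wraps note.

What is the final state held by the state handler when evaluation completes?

Answer: 7

Evaluation trace:
get @ H1 ⇒ 7
put(7) @ H1 ⇒ s:=7
tell(0) @ H0 ⇒ log+=0
H0 returns (0, (0))
H1 returns ((0, (0)), 7)
= ((0, (0)), 7)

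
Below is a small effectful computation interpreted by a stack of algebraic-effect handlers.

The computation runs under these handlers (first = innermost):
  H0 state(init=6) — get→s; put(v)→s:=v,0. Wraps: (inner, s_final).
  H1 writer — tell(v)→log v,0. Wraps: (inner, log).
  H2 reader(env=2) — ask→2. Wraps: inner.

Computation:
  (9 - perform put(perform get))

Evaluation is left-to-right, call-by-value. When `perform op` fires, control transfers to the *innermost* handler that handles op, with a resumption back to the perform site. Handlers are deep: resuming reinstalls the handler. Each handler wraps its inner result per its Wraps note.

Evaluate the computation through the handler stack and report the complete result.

Answer: ((9, 6), ())

Step-by-step:
get @ H0 ⇒ 6
put(6) @ H0 ⇒ s:=6
H0 returns (9, 6)
H1 returns ((9, 6), ())
H2 returns ((9, 6), ())
= ((9, 6), ())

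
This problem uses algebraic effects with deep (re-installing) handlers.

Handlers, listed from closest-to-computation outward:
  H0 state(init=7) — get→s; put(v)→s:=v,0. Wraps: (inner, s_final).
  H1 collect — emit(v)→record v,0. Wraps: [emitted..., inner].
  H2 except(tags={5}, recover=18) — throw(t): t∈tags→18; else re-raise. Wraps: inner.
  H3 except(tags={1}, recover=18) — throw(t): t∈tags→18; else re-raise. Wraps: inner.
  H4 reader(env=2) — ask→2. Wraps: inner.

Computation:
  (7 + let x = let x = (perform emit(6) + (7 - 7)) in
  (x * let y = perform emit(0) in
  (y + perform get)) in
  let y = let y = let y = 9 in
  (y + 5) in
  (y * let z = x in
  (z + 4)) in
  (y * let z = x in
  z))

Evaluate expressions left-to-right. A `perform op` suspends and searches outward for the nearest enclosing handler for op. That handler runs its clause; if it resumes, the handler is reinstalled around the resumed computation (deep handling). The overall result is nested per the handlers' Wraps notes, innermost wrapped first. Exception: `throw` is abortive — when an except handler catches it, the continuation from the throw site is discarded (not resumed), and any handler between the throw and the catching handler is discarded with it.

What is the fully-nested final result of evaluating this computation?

Evaluation trace:
emit(6) @ H1 ⇒ out+=6
emit(0) @ H1 ⇒ out+=0
get @ H0 ⇒ 7
H0 returns (7, 7)
H1 returns [6, 0, (7, 7)]
H2 returns [6, 0, (7, 7)]
H3 returns [6, 0, (7, 7)]
H4 returns [6, 0, (7, 7)]
= [6, 0, (7, 7)]

Answer: [6, 0, (7, 7)]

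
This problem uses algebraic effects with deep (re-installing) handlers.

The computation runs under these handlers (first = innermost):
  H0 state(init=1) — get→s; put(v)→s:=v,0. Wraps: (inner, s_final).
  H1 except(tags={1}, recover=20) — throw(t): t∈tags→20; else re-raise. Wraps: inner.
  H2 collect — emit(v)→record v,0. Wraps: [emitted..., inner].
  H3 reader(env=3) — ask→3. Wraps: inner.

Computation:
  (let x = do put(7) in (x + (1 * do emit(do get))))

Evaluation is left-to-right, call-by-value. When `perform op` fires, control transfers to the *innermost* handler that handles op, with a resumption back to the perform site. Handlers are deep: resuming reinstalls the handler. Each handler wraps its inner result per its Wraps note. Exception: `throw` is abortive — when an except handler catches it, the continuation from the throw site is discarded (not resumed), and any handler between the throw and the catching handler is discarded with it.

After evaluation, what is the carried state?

Evaluation trace:
put(7) @ H0 ⇒ s:=7
get @ H0 ⇒ 7
emit(7) @ H2 ⇒ out+=7
H0 returns (0, 7)
H1 returns (0, 7)
H2 returns [7, (0, 7)]
H3 returns [7, (0, 7)]
= [7, (0, 7)]

Answer: 7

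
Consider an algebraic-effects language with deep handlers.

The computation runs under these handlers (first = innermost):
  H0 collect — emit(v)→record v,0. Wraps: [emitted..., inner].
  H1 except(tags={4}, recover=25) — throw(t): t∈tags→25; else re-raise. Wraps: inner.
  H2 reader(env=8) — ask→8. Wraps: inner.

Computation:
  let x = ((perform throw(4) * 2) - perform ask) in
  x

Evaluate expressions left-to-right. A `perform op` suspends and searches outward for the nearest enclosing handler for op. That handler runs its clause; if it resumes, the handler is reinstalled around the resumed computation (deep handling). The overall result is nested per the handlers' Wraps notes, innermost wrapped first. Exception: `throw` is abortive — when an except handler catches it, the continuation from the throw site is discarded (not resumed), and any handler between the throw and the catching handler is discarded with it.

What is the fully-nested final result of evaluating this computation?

Answer: 25

Evaluation trace:
throw(4) @ H1 caught ⇒ 25
H2 returns 25
= 25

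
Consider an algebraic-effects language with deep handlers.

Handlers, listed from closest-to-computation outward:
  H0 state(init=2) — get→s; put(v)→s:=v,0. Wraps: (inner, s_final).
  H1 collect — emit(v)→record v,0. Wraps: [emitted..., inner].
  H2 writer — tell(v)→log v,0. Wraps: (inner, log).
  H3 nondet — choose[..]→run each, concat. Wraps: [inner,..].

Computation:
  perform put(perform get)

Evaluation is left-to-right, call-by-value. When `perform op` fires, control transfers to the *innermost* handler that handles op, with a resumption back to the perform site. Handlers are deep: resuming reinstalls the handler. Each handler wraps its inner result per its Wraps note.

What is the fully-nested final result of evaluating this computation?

Answer: [([(0, 2)], ())]

Step-by-step:
get @ H0 ⇒ 2
put(2) @ H0 ⇒ s:=2
H0 returns (0, 2)
H1 returns [(0, 2)]
H2 returns ([(0, 2)], ())
H3 returns [([(0, 2)], ())]
= [([(0, 2)], ())]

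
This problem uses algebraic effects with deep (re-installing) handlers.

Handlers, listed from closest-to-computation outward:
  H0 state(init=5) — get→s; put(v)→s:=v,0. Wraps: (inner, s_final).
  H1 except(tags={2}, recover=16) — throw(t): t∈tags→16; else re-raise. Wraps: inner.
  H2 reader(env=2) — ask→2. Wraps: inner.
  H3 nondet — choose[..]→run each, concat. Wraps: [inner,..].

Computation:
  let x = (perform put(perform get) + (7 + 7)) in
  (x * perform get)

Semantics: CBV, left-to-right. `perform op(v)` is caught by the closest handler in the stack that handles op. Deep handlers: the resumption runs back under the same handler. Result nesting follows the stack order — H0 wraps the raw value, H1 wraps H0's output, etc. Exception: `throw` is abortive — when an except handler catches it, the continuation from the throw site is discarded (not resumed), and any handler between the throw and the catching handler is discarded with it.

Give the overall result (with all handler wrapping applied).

Working:
get @ H0 ⇒ 5
put(5) @ H0 ⇒ s:=5
get @ H0 ⇒ 5
H0 returns (70, 5)
H1 returns (70, 5)
H2 returns (70, 5)
H3 returns [(70, 5)]
= [(70, 5)]

Answer: [(70, 5)]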